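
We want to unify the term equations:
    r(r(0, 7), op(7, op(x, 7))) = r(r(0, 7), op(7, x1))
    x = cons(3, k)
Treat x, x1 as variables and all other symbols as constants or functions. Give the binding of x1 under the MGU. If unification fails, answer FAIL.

op(cons(3, k), 7)

Decompose r/2: r(0, 7) = r(0, 7),  op(7, op(x, 7)) = op(7, x1).
Delete trivial equation r(0, 7) = r(0, 7).
Decompose op/2: 7 = 7,  op(x, 7) = x1.
Delete trivial equation 7 = 7.
Bind x1 := op(x, 7); no other remaining equation mentions x1.
Bind x := cons(3, k). Substituting into the earlier binding gives x1 := op(cons(3, k), 7).
MGU = { x1 -> op(cons(3, k), 7), x -> cons(3, k) }, so x1 -> op(cons(3, k), 7).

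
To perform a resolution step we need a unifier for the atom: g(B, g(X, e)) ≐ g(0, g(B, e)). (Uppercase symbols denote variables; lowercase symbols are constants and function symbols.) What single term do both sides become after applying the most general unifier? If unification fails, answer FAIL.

Decompose g/2: B ≐ 0,  g(X, e) ≐ g(B, e).
Bind B := 0; substituting into the remaining equation gives: g(X, e) ≐ g(0, e).
Decompose g/2: X ≐ 0,  e ≐ e.
Bind X := 0; no other remaining equation mentions X.
Delete trivial equation e ≐ e.
Applying the MGU to either side gives g(0, g(0, e)).

g(0, g(0, e))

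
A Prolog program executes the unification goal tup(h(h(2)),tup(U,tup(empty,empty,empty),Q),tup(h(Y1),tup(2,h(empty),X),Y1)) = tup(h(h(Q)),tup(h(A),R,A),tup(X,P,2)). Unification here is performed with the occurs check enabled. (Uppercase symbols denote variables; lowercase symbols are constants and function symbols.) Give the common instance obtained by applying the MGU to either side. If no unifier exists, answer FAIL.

Decompose tup/3: h(h(2)) = h(h(Q)),  tup(U,tup(empty,empty,empty),Q) = tup(h(A),R,A),  tup(h(Y1),tup(2,h(empty),X),Y1) = tup(X,P,2).
Decompose h/1: h(2) = h(Q).
Decompose h/1: 2 = Q.
Bind Q := 2; substituting into the one remaining equation that mentions Q gives: tup(U,tup(empty,empty,empty),2) = tup(h(A),R,A).
Decompose tup/3: U = h(A),  tup(empty,empty,empty) = R,  2 = A.
Bind U := h(A); no other remaining equation mentions U.
Bind R := tup(empty,empty,empty); no other remaining equation mentions R.
Bind A := 2; no other remaining equation mentions A. Substituting into the earlier binding gives U := h(2).
Decompose tup/3: h(Y1) = X,  tup(2,h(empty),X) = P,  Y1 = 2.
Bind X := h(Y1); substituting into the one remaining equation that mentions X gives: tup(2,h(empty),h(Y1)) = P.
Bind P := tup(2,h(empty),h(Y1)); no other remaining equation mentions P.
Bind Y1 := 2. Substituting into the earlier bindings gives X := h(2), P := tup(2,h(empty),h(2)).
Applying the MGU to either side gives tup(h(h(2)),tup(h(2),tup(empty,empty,empty),2),tup(h(2),tup(2,h(empty),h(2)),2)).

tup(h(h(2)),tup(h(2),tup(empty,empty,empty),2),tup(h(2),tup(2,h(empty),h(2)),2))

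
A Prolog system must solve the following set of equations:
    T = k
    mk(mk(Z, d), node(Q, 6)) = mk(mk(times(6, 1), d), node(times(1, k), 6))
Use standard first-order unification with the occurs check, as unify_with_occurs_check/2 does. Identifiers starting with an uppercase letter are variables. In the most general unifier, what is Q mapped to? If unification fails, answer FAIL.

Bind T := k; no other remaining equation mentions T.
Decompose mk/2: mk(Z, d) = mk(times(6, 1), d),  node(Q, 6) = node(times(1, k), 6).
Decompose mk/2: Z = times(6, 1),  d = d.
Bind Z := times(6, 1); no other remaining equation mentions Z.
Delete trivial equation d = d.
Decompose node/2: Q = times(1, k),  6 = 6.
Bind Q := times(1, k); no other remaining equation mentions Q.
Delete trivial equation 6 = 6.
MGU = { T = k, Z = times(6, 1), Q = times(1, k) }, so Q = times(1, k).

times(1, k)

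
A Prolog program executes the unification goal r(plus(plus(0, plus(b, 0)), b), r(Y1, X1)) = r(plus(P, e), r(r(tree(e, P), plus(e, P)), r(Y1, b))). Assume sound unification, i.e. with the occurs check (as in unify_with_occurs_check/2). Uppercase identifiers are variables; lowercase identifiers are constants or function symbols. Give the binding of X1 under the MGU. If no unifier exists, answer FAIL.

Decompose r/2: plus(plus(0, plus(b, 0)), b) = plus(P, e),  r(Y1, X1) = r(r(tree(e, P), plus(e, P)), r(Y1, b)).
Decompose plus/2: plus(0, plus(b, 0)) = P,  b = e.
Bind P := plus(0, plus(b, 0)); substituting into the one remaining equation that mentions P gives: r(Y1, X1) = r(r(tree(e, plus(0, plus(b, 0))), plus(e, plus(0, plus(b, 0)))), r(Y1, b)).
Clash: constants b and e differ; no unifier exists.

FAIL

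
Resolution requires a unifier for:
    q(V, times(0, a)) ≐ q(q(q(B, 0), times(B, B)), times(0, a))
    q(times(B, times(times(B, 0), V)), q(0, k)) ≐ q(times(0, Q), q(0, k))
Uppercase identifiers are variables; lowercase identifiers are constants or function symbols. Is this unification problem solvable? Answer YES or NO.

Decompose q/2: V ≐ q(q(B, 0), times(B, B)),  times(0, a) ≐ times(0, a).
Bind V := q(q(B, 0), times(B, B)); substituting into the one remaining equation that mentions V gives: q(times(B, times(times(B, 0), q(q(B, 0), times(B, B)))), q(0, k)) ≐ q(times(0, Q), q(0, k)).
Delete trivial equation times(0, a) ≐ times(0, a).
Decompose q/2: times(B, times(times(B, 0), q(q(B, 0), times(B, B)))) ≐ times(0, Q),  q(0, k) ≐ q(0, k).
Decompose times/2: B ≐ 0,  times(times(B, 0), q(q(B, 0), times(B, B))) ≐ Q.
Bind B := 0; substituting into the one remaining equation that mentions B gives: times(times(0, 0), q(q(0, 0), times(0, 0))) ≐ Q. Substituting into the earlier binding gives V := q(q(0, 0), times(0, 0)).
Bind Q := times(times(0, 0), q(q(0, 0), times(0, 0))); no other remaining equation mentions Q.
Delete trivial equation q(0, k) ≐ q(0, k).
No equations remain and no clash or occurs-check failure arose, so a unifier exists.

YES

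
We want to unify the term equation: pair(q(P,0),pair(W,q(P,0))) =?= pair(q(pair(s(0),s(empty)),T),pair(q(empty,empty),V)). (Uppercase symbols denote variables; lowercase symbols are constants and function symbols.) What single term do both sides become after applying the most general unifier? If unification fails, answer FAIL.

pair(q(pair(s(0),s(empty)),0),pair(q(empty,empty),q(pair(s(0),s(empty)),0)))

Decompose pair/2: q(P,0) =?= q(pair(s(0),s(empty)),T),  pair(W,q(P,0)) =?= pair(q(empty,empty),V).
Decompose q/2: P =?= pair(s(0),s(empty)),  0 =?= T.
Bind P := pair(s(0),s(empty)); substituting into the one remaining equation that mentions P gives: pair(W,q(pair(s(0),s(empty)),0)) =?= pair(q(empty,empty),V).
Bind T := 0; no other remaining equation mentions T.
Decompose pair/2: W =?= q(empty,empty),  q(pair(s(0),s(empty)),0) =?= V.
Bind W := q(empty,empty); no other remaining equation mentions W.
Bind V := q(pair(s(0),s(empty)),0).
Applying the MGU to either side gives pair(q(pair(s(0),s(empty)),0),pair(q(empty,empty),q(pair(s(0),s(empty)),0))).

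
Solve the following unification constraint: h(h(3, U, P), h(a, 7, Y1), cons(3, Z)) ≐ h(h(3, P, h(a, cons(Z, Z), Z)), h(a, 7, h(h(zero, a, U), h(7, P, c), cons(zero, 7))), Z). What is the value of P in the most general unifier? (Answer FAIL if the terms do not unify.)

Decompose h/3: h(3, U, P) ≐ h(3, P, h(a, cons(Z, Z), Z)),  h(a, 7, Y1) ≐ h(a, 7, h(h(zero, a, U), h(7, P, c), cons(zero, 7))),  cons(3, Z) ≐ Z.
Decompose h/3: 3 ≐ 3,  U ≐ P,  P ≐ h(a, cons(Z, Z), Z).
Delete trivial equation 3 ≐ 3.
Bind U := P; substituting into the one remaining equation that mentions U gives: h(a, 7, Y1) ≐ h(a, 7, h(h(zero, a, P), h(7, P, c), cons(zero, 7))).
Bind P := h(a, cons(Z, Z), Z); substituting into the one remaining equation that mentions P gives: h(a, 7, Y1) ≐ h(a, 7, h(h(zero, a, h(a, cons(Z, Z), Z)), h(7, h(a, cons(Z, Z), Z), c), cons(zero, 7))). Substituting into the earlier binding gives U := h(a, cons(Z, Z), Z).
Decompose h/3: a ≐ a,  7 ≐ 7,  Y1 ≐ h(h(zero, a, h(a, cons(Z, Z), Z)), h(7, h(a, cons(Z, Z), Z), c), cons(zero, 7)).
Delete trivial equation a ≐ a.
Delete trivial equation 7 ≐ 7.
Bind Y1 := h(h(zero, a, h(a, cons(Z, Z), Z)), h(7, h(a, cons(Z, Z), Z), c), cons(zero, 7)); no other remaining equation mentions Y1.
Occurs check fails: Z occurs in cons(3, Z); the equation Z ≐ cons(3, Z) has no finite solution.

FAIL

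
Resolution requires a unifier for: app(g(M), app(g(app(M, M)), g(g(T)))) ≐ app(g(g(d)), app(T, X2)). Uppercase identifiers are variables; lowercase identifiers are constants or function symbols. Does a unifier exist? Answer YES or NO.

Decompose app/2: g(M) ≐ g(g(d)),  app(g(app(M, M)), g(g(T))) ≐ app(T, X2).
Decompose g/1: M ≐ g(d).
Bind M := g(d); substituting into the remaining equation gives: app(g(app(g(d), g(d))), g(g(T))) ≐ app(T, X2).
Decompose app/2: g(app(g(d), g(d))) ≐ T,  g(g(T)) ≐ X2.
Bind T := g(app(g(d), g(d))); substituting into the remaining equation gives: g(g(g(app(g(d), g(d))))) ≐ X2.
Bind X2 := g(g(g(app(g(d), g(d))))).
No equations remain and no clash or occurs-check failure arose, so a unifier exists.

YES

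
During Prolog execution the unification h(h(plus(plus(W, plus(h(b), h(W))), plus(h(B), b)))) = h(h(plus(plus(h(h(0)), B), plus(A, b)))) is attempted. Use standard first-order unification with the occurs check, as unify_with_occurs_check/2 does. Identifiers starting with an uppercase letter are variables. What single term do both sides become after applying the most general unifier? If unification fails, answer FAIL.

h(h(plus(plus(h(h(0)), plus(h(b), h(h(h(0))))), plus(h(plus(h(b), h(h(h(0))))), b))))

Decompose h/1: h(plus(plus(W, plus(h(b), h(W))), plus(h(B), b))) = h(plus(plus(h(h(0)), B), plus(A, b))).
Decompose h/1: plus(plus(W, plus(h(b), h(W))), plus(h(B), b)) = plus(plus(h(h(0)), B), plus(A, b)).
Decompose plus/2: plus(W, plus(h(b), h(W))) = plus(h(h(0)), B),  plus(h(B), b) = plus(A, b).
Decompose plus/2: W = h(h(0)),  plus(h(b), h(W)) = B.
Bind W := h(h(0)); substituting into the one remaining equation that mentions W gives: plus(h(b), h(h(h(0)))) = B.
Bind B := plus(h(b), h(h(h(0)))); substituting into the remaining equation gives: plus(h(plus(h(b), h(h(h(0))))), b) = plus(A, b).
Decompose plus/2: h(plus(h(b), h(h(h(0))))) = A,  b = b.
Bind A := h(plus(h(b), h(h(h(0))))); no other remaining equation mentions A.
Delete trivial equation b = b.
Applying the MGU to either side gives h(h(plus(plus(h(h(0)), plus(h(b), h(h(h(0))))), plus(h(plus(h(b), h(h(h(0))))), b)))).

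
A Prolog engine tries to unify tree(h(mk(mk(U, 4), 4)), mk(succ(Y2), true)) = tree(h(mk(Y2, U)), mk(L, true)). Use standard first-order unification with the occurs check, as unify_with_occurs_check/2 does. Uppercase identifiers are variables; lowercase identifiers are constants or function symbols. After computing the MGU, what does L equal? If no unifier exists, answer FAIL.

succ(mk(4, 4))

Decompose tree/2: h(mk(mk(U, 4), 4)) = h(mk(Y2, U)),  mk(succ(Y2), true) = mk(L, true).
Decompose h/1: mk(mk(U, 4), 4) = mk(Y2, U).
Decompose mk/2: mk(U, 4) = Y2,  4 = U.
Bind Y2 := mk(U, 4); substituting into the one remaining equation that mentions Y2 gives: mk(succ(mk(U, 4)), true) = mk(L, true).
Bind U := 4; substituting into the remaining equation gives: mk(succ(mk(4, 4)), true) = mk(L, true). Substituting into the earlier binding gives Y2 := mk(4, 4).
Decompose mk/2: succ(mk(4, 4)) = L,  true = true.
Bind L := succ(mk(4, 4)); no other remaining equation mentions L.
Delete trivial equation true = true.
MGU = { Y2 -> mk(4, 4), U -> 4, L -> succ(mk(4, 4)) }, so L -> succ(mk(4, 4)).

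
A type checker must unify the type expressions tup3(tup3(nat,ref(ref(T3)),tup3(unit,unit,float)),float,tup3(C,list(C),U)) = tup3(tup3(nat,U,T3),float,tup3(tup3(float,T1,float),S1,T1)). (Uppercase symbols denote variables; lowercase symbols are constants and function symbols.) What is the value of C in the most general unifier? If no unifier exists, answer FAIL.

tup3(float,ref(ref(tup3(unit,unit,float))),float)

Decompose tup3/3: tup3(nat,ref(ref(T3)),tup3(unit,unit,float)) = tup3(nat,U,T3),  float = float,  tup3(C,list(C),U) = tup3(tup3(float,T1,float),S1,T1).
Decompose tup3/3: nat = nat,  ref(ref(T3)) = U,  tup3(unit,unit,float) = T3.
Delete trivial equation nat = nat.
Bind U := ref(ref(T3)); substituting into the one remaining equation that mentions U gives: tup3(C,list(C),ref(ref(T3))) = tup3(tup3(float,T1,float),S1,T1).
Bind T3 := tup3(unit,unit,float); substituting into the one remaining equation that mentions T3 gives: tup3(C,list(C),ref(ref(tup3(unit,unit,float)))) = tup3(tup3(float,T1,float),S1,T1). Substituting into the earlier binding gives U := ref(ref(tup3(unit,unit,float))).
Delete trivial equation float = float.
Decompose tup3/3: C = tup3(float,T1,float),  list(C) = S1,  ref(ref(tup3(unit,unit,float))) = T1.
Bind C := tup3(float,T1,float); substituting into the one remaining equation that mentions C gives: list(tup3(float,T1,float)) = S1.
Bind S1 := list(tup3(float,T1,float)); no other remaining equation mentions S1.
Bind T1 := ref(ref(tup3(unit,unit,float))). Substituting into the earlier bindings gives C := tup3(float,ref(ref(tup3(unit,unit,float))),float), S1 := list(tup3(float,ref(ref(tup3(unit,unit,float))),float)).
MGU = { U := ref(ref(tup3(unit,unit,float))), T3 := tup3(unit,unit,float), C := tup3(float,ref(ref(tup3(unit,unit,float))),float), S1 := list(tup3(float,ref(ref(tup3(unit,unit,float))),float)), T1 := ref(ref(tup3(unit,unit,float))) }, so C := tup3(float,ref(ref(tup3(unit,unit,float))),float).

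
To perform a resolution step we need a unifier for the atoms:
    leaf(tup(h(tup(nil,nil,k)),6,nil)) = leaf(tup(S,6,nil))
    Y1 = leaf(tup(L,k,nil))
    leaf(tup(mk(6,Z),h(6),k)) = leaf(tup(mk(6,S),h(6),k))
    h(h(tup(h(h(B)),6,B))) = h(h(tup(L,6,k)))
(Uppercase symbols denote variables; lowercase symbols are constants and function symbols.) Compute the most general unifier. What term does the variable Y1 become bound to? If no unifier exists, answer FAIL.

leaf(tup(h(h(k)),k,nil))

Decompose leaf/1: tup(h(tup(nil,nil,k)),6,nil) = tup(S,6,nil).
Decompose tup/3: h(tup(nil,nil,k)) = S,  6 = 6,  nil = nil.
Bind S := h(tup(nil,nil,k)); substituting into the one remaining equation that mentions S gives: leaf(tup(mk(6,Z),h(6),k)) = leaf(tup(mk(6,h(tup(nil,nil,k))),h(6),k)).
Delete trivial equation 6 = 6.
Delete trivial equation nil = nil.
Bind Y1 := leaf(tup(L,k,nil)); no other remaining equation mentions Y1.
Decompose leaf/1: tup(mk(6,Z),h(6),k) = tup(mk(6,h(tup(nil,nil,k))),h(6),k).
Decompose tup/3: mk(6,Z) = mk(6,h(tup(nil,nil,k))),  h(6) = h(6),  k = k.
Decompose mk/2: 6 = 6,  Z = h(tup(nil,nil,k)).
Delete trivial equation 6 = 6.
Bind Z := h(tup(nil,nil,k)); no other remaining equation mentions Z.
Delete trivial equation h(6) = h(6).
Delete trivial equation k = k.
Decompose h/1: h(tup(h(h(B)),6,B)) = h(tup(L,6,k)).
Decompose h/1: tup(h(h(B)),6,B) = tup(L,6,k).
Decompose tup/3: h(h(B)) = L,  6 = 6,  B = k.
Bind L := h(h(B)); no other remaining equation mentions L. Substituting into the earlier binding gives Y1 := leaf(tup(h(h(B)),k,nil)).
Delete trivial equation 6 = 6.
Bind B := k. Substituting into the earlier bindings gives Y1 := leaf(tup(h(h(k)),k,nil)), L := h(h(k)).
MGU = { S -> h(tup(nil,nil,k)), Y1 -> leaf(tup(h(h(k)),k,nil)), Z -> h(tup(nil,nil,k)), L -> h(h(k)), B -> k }, so Y1 -> leaf(tup(h(h(k)),k,nil)).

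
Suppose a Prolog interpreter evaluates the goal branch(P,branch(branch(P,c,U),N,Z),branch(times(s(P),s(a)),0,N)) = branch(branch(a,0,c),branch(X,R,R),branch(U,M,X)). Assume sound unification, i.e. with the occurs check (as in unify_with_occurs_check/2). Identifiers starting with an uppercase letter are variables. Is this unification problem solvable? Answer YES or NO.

YES

Decompose branch/3: P = branch(a,0,c),  branch(branch(P,c,U),N,Z) = branch(X,R,R),  branch(times(s(P),s(a)),0,N) = branch(U,M,X).
Bind P := branch(a,0,c); substituting into the remaining equations gives: branch(branch(branch(a,0,c),c,U),N,Z) = branch(X,R,R),  branch(times(s(branch(a,0,c)),s(a)),0,N) = branch(U,M,X).
Decompose branch/3: branch(branch(a,0,c),c,U) = X,  N = R,  Z = R.
Bind X := branch(branch(a,0,c),c,U); substituting into the one remaining equation that mentions X gives: branch(times(s(branch(a,0,c)),s(a)),0,N) = branch(U,M,branch(branch(a,0,c),c,U)).
Bind N := R; substituting into the one remaining equation that mentions N gives: branch(times(s(branch(a,0,c)),s(a)),0,R) = branch(U,M,branch(branch(a,0,c),c,U)).
Bind Z := R; no other remaining equation mentions Z.
Decompose branch/3: times(s(branch(a,0,c)),s(a)) = U,  0 = M,  R = branch(branch(a,0,c),c,U).
Bind U := times(s(branch(a,0,c)),s(a)); substituting into the one remaining equation that mentions U gives: R = branch(branch(a,0,c),c,times(s(branch(a,0,c)),s(a))). Substituting into the earlier binding gives X := branch(branch(a,0,c),c,times(s(branch(a,0,c)),s(a))).
Bind M := 0; no other remaining equation mentions M.
Bind R := branch(branch(a,0,c),c,times(s(branch(a,0,c)),s(a))). Substituting into the earlier bindings gives N := branch(branch(a,0,c),c,times(s(branch(a,0,c)),s(a))), Z := branch(branch(a,0,c),c,times(s(branch(a,0,c)),s(a))).
No equations remain and no clash or occurs-check failure arose, so a unifier exists.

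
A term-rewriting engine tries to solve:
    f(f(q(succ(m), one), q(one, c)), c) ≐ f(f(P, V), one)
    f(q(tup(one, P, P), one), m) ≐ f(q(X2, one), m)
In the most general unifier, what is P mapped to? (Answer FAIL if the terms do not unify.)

Decompose f/2: f(q(succ(m), one), q(one, c)) ≐ f(P, V),  c ≐ one.
Decompose f/2: q(succ(m), one) ≐ P,  q(one, c) ≐ V.
Bind P := q(succ(m), one); substituting into the one remaining equation that mentions P gives: f(q(tup(one, q(succ(m), one), q(succ(m), one)), one), m) ≐ f(q(X2, one), m).
Bind V := q(one, c); no other remaining equation mentions V.
Clash: constants c and one differ; no unifier exists.

FAIL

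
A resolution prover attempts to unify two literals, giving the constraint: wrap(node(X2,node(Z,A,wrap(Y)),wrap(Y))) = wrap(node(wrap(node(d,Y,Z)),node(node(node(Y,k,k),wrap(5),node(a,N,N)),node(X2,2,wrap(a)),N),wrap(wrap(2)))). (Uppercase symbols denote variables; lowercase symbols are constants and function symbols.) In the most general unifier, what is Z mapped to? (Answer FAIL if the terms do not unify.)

node(node(wrap(2),k,k),wrap(5),node(a,wrap(wrap(2)),wrap(wrap(2))))

Decompose wrap/1: node(X2,node(Z,A,wrap(Y)),wrap(Y)) = node(wrap(node(d,Y,Z)),node(node(node(Y,k,k),wrap(5),node(a,N,N)),node(X2,2,wrap(a)),N),wrap(wrap(2))).
Decompose node/3: X2 = wrap(node(d,Y,Z)),  node(Z,A,wrap(Y)) = node(node(node(Y,k,k),wrap(5),node(a,N,N)),node(X2,2,wrap(a)),N),  wrap(Y) = wrap(wrap(2)).
Bind X2 := wrap(node(d,Y,Z)); substituting into the one remaining equation that mentions X2 gives: node(Z,A,wrap(Y)) = node(node(node(Y,k,k),wrap(5),node(a,N,N)),node(wrap(node(d,Y,Z)),2,wrap(a)),N).
Decompose node/3: Z = node(node(Y,k,k),wrap(5),node(a,N,N)),  A = node(wrap(node(d,Y,Z)),2,wrap(a)),  wrap(Y) = N.
Bind Z := node(node(Y,k,k),wrap(5),node(a,N,N)); substituting into the one remaining equation that mentions Z gives: A = node(wrap(node(d,Y,node(node(Y,k,k),wrap(5),node(a,N,N)))),2,wrap(a)). Substituting into the earlier binding gives X2 := wrap(node(d,Y,node(node(Y,k,k),wrap(5),node(a,N,N)))).
Bind A := node(wrap(node(d,Y,node(node(Y,k,k),wrap(5),node(a,N,N)))),2,wrap(a)); no other remaining equation mentions A.
Bind N := wrap(Y); no other remaining equation mentions N. Substituting into the earlier bindings gives X2 := wrap(node(d,Y,node(node(Y,k,k),wrap(5),node(a,wrap(Y),wrap(Y))))), Z := node(node(Y,k,k),wrap(5),node(a,wrap(Y),wrap(Y))), A := node(wrap(node(d,Y,node(node(Y,k,k),wrap(5),node(a,wrap(Y),wrap(Y))))),2,wrap(a)).
Decompose wrap/1: Y = wrap(2).
Bind Y := wrap(2). Substituting into the earlier bindings gives X2 := wrap(node(d,wrap(2),node(node(wrap(2),k,k),wrap(5),node(a,wrap(wrap(2)),wrap(wrap(2)))))), Z := node(node(wrap(2),k,k),wrap(5),node(a,wrap(wrap(2)),wrap(wrap(2)))), A := node(wrap(node(d,wrap(2),node(node(wrap(2),k,k),wrap(5),node(a,wrap(wrap(2)),wrap(wrap(2)))))),2,wrap(a)), N := wrap(wrap(2)).
MGU = { X2 ↦ wrap(node(d,wrap(2),node(node(wrap(2),k,k),wrap(5),node(a,wrap(wrap(2)),wrap(wrap(2)))))), Z ↦ node(node(wrap(2),k,k),wrap(5),node(a,wrap(wrap(2)),wrap(wrap(2)))), A ↦ node(wrap(node(d,wrap(2),node(node(wrap(2),k,k),wrap(5),node(a,wrap(wrap(2)),wrap(wrap(2)))))),2,wrap(a)), N ↦ wrap(wrap(2)), Y ↦ wrap(2) }, so Z ↦ node(node(wrap(2),k,k),wrap(5),node(a,wrap(wrap(2)),wrap(wrap(2)))).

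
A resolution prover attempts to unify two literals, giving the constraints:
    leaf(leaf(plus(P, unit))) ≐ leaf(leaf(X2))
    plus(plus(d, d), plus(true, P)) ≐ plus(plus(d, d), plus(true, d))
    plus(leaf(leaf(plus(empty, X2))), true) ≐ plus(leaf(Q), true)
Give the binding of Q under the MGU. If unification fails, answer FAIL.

leaf(plus(empty, plus(d, unit)))

Decompose leaf/1: leaf(plus(P, unit)) ≐ leaf(X2).
Decompose leaf/1: plus(P, unit) ≐ X2.
Bind X2 := plus(P, unit); substituting into the one remaining equation that mentions X2 gives: plus(leaf(leaf(plus(empty, plus(P, unit)))), true) ≐ plus(leaf(Q), true).
Decompose plus/2: plus(d, d) ≐ plus(d, d),  plus(true, P) ≐ plus(true, d).
Delete trivial equation plus(d, d) ≐ plus(d, d).
Decompose plus/2: true ≐ true,  P ≐ d.
Delete trivial equation true ≐ true.
Bind P := d; substituting into the remaining equation gives: plus(leaf(leaf(plus(empty, plus(d, unit)))), true) ≐ plus(leaf(Q), true). Substituting into the earlier binding gives X2 := plus(d, unit).
Decompose plus/2: leaf(leaf(plus(empty, plus(d, unit)))) ≐ leaf(Q),  true ≐ true.
Decompose leaf/1: leaf(plus(empty, plus(d, unit))) ≐ Q.
Bind Q := leaf(plus(empty, plus(d, unit))); no other remaining equation mentions Q.
Delete trivial equation true ≐ true.
MGU = { X2 -> plus(d, unit), P -> d, Q -> leaf(plus(empty, plus(d, unit))) }, so Q -> leaf(plus(empty, plus(d, unit))).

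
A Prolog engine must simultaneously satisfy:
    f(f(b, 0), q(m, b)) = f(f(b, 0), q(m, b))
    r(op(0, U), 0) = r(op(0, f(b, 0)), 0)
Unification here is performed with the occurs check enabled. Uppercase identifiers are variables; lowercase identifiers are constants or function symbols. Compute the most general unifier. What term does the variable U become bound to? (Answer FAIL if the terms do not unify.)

f(b, 0)

Delete trivial equation f(f(b, 0), q(m, b)) = f(f(b, 0), q(m, b)).
Decompose r/2: op(0, U) = op(0, f(b, 0)),  0 = 0.
Decompose op/2: 0 = 0,  U = f(b, 0).
Delete trivial equation 0 = 0.
Bind U := f(b, 0); no other remaining equation mentions U.
Delete trivial equation 0 = 0.
MGU = { U ↦ f(b, 0) }, so U ↦ f(b, 0).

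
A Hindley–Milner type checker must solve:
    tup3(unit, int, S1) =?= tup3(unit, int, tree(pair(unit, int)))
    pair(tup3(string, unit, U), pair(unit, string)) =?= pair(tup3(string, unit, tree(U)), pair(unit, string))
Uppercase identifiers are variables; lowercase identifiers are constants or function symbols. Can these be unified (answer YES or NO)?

NO

Decompose tup3/3: unit =?= unit,  int =?= int,  S1 =?= tree(pair(unit, int)).
Delete trivial equation unit =?= unit.
Delete trivial equation int =?= int.
Bind S1 := tree(pair(unit, int)); no other remaining equation mentions S1.
Decompose pair/2: tup3(string, unit, U) =?= tup3(string, unit, tree(U)),  pair(unit, string) =?= pair(unit, string).
Decompose tup3/3: string =?= string,  unit =?= unit,  U =?= tree(U).
Delete trivial equation string =?= string.
Delete trivial equation unit =?= unit.
Occurs check fails: U occurs in tree(U); the equation U =?= tree(U) has no finite solution.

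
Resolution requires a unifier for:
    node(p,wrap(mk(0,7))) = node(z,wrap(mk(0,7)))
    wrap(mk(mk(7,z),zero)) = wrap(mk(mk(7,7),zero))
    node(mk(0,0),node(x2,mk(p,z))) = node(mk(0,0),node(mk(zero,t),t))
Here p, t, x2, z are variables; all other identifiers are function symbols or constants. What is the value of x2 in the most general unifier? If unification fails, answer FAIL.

Decompose node/2: p = z,  wrap(mk(0,7)) = wrap(mk(0,7)).
Bind p := z; substituting into the one remaining equation that mentions p gives: node(mk(0,0),node(x2,mk(z,z))) = node(mk(0,0),node(mk(zero,t),t)).
Delete trivial equation wrap(mk(0,7)) = wrap(mk(0,7)).
Decompose wrap/1: mk(mk(7,z),zero) = mk(mk(7,7),zero).
Decompose mk/2: mk(7,z) = mk(7,7),  zero = zero.
Decompose mk/2: 7 = 7,  z = 7.
Delete trivial equation 7 = 7.
Bind z := 7; substituting into the one remaining equation that mentions z gives: node(mk(0,0),node(x2,mk(7,7))) = node(mk(0,0),node(mk(zero,t),t)). Substituting into the earlier binding gives p := 7.
Delete trivial equation zero = zero.
Decompose node/2: mk(0,0) = mk(0,0),  node(x2,mk(7,7)) = node(mk(zero,t),t).
Delete trivial equation mk(0,0) = mk(0,0).
Decompose node/2: x2 = mk(zero,t),  mk(7,7) = t.
Bind x2 := mk(zero,t); no other remaining equation mentions x2.
Bind t := mk(7,7). Substituting into the earlier binding gives x2 := mk(zero,mk(7,7)).
MGU = { p -> 7, z -> 7, x2 -> mk(zero,mk(7,7)), t -> mk(7,7) }, so x2 -> mk(zero,mk(7,7)).

mk(zero,mk(7,7))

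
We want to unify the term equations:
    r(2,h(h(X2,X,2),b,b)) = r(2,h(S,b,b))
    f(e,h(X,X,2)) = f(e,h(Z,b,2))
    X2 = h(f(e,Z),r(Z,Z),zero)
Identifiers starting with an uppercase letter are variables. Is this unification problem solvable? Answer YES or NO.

Decompose r/2: 2 = 2,  h(h(X2,X,2),b,b) = h(S,b,b).
Delete trivial equation 2 = 2.
Decompose h/3: h(X2,X,2) = S,  b = b,  b = b.
Bind S := h(X2,X,2); no other remaining equation mentions S.
Delete trivial equation b = b.
Delete trivial equation b = b.
Decompose f/2: e = e,  h(X,X,2) = h(Z,b,2).
Delete trivial equation e = e.
Decompose h/3: X = Z,  X = b,  2 = 2.
Bind X := Z; substituting into the one remaining equation that mentions X gives: Z = b. Substituting into the earlier binding gives S := h(X2,Z,2).
Bind Z := b; substituting into the one remaining equation that mentions Z gives: X2 = h(f(e,b),r(b,b),zero). Substituting into the earlier bindings gives S := h(X2,b,2), X := b.
Delete trivial equation 2 = 2.
Bind X2 := h(f(e,b),r(b,b),zero). Substituting into the earlier binding gives S := h(h(f(e,b),r(b,b),zero),b,2).
No equations remain and no clash or occurs-check failure arose, so a unifier exists.

YES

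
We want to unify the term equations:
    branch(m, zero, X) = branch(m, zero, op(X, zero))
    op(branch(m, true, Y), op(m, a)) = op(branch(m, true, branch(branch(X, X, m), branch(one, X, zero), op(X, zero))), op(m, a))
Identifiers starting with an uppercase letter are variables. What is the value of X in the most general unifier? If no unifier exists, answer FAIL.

FAIL

Decompose branch/3: m = m,  zero = zero,  X = op(X, zero).
Delete trivial equation m = m.
Delete trivial equation zero = zero.
Occurs check fails: X occurs in op(X, zero); the equation X = op(X, zero) has no finite solution.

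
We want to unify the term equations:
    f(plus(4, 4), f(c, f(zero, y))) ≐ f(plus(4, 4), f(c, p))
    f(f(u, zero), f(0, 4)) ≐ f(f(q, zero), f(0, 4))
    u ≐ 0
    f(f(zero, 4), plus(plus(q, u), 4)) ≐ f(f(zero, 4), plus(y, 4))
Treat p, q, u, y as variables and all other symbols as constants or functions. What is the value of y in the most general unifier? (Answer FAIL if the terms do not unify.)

Decompose f/2: plus(4, 4) ≐ plus(4, 4),  f(c, f(zero, y)) ≐ f(c, p).
Delete trivial equation plus(4, 4) ≐ plus(4, 4).
Decompose f/2: c ≐ c,  f(zero, y) ≐ p.
Delete trivial equation c ≐ c.
Bind p := f(zero, y); no other remaining equation mentions p.
Decompose f/2: f(u, zero) ≐ f(q, zero),  f(0, 4) ≐ f(0, 4).
Decompose f/2: u ≐ q,  zero ≐ zero.
Bind u := q; substituting into the 2 remaining equations that mention u gives: q ≐ 0,  f(f(zero, 4), plus(plus(q, q), 4)) ≐ f(f(zero, 4), plus(y, 4)).
Delete trivial equation zero ≐ zero.
Delete trivial equation f(0, 4) ≐ f(0, 4).
Bind q := 0; substituting into the remaining equation gives: f(f(zero, 4), plus(plus(0, 0), 4)) ≐ f(f(zero, 4), plus(y, 4)). Substituting into the earlier binding gives u := 0.
Decompose f/2: f(zero, 4) ≐ f(zero, 4),  plus(plus(0, 0), 4) ≐ plus(y, 4).
Delete trivial equation f(zero, 4) ≐ f(zero, 4).
Decompose plus/2: plus(0, 0) ≐ y,  4 ≐ 4.
Bind y := plus(0, 0); no other remaining equation mentions y. Substituting into the earlier binding gives p := f(zero, plus(0, 0)).
Delete trivial equation 4 ≐ 4.
MGU = { p -> f(zero, plus(0, 0)), u -> 0, q -> 0, y -> plus(0, 0) }, so y -> plus(0, 0).

plus(0, 0)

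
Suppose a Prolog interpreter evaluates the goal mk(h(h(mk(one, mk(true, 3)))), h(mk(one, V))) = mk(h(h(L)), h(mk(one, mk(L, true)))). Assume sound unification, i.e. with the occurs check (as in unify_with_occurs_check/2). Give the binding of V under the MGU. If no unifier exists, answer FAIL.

Decompose mk/2: h(h(mk(one, mk(true, 3)))) = h(h(L)),  h(mk(one, V)) = h(mk(one, mk(L, true))).
Decompose h/1: h(mk(one, mk(true, 3))) = h(L).
Decompose h/1: mk(one, mk(true, 3)) = L.
Bind L := mk(one, mk(true, 3)); substituting into the remaining equation gives: h(mk(one, V)) = h(mk(one, mk(mk(one, mk(true, 3)), true))).
Decompose h/1: mk(one, V) = mk(one, mk(mk(one, mk(true, 3)), true)).
Decompose mk/2: one = one,  V = mk(mk(one, mk(true, 3)), true).
Delete trivial equation one = one.
Bind V := mk(mk(one, mk(true, 3)), true).
MGU = { L -> mk(one, mk(true, 3)), V -> mk(mk(one, mk(true, 3)), true) }, so V -> mk(mk(one, mk(true, 3)), true).

mk(mk(one, mk(true, 3)), true)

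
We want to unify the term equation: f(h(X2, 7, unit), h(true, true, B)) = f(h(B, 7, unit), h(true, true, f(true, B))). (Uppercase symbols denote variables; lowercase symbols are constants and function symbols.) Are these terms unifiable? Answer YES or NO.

Decompose f/2: h(X2, 7, unit) = h(B, 7, unit),  h(true, true, B) = h(true, true, f(true, B)).
Decompose h/3: X2 = B,  7 = 7,  unit = unit.
Bind X2 := B; no other remaining equation mentions X2.
Delete trivial equation 7 = 7.
Delete trivial equation unit = unit.
Decompose h/3: true = true,  true = true,  B = f(true, B).
Delete trivial equation true = true.
Delete trivial equation true = true.
Occurs check fails: B occurs in f(true, B); the equation B = f(true, B) has no finite solution.

NO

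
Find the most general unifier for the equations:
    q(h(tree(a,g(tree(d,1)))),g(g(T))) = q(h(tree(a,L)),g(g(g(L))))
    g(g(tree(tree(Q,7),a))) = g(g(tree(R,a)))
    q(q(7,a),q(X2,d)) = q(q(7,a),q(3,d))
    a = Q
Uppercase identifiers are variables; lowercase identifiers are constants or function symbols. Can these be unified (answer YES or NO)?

Decompose q/2: h(tree(a,g(tree(d,1)))) = h(tree(a,L)),  g(g(T)) = g(g(g(L))).
Decompose h/1: tree(a,g(tree(d,1))) = tree(a,L).
Decompose tree/2: a = a,  g(tree(d,1)) = L.
Delete trivial equation a = a.
Bind L := g(tree(d,1)); substituting into the one remaining equation that mentions L gives: g(g(T)) = g(g(g(g(tree(d,1))))).
Decompose g/1: g(T) = g(g(g(tree(d,1)))).
Decompose g/1: T = g(g(tree(d,1))).
Bind T := g(g(tree(d,1))); no other remaining equation mentions T.
Decompose g/1: g(tree(tree(Q,7),a)) = g(tree(R,a)).
Decompose g/1: tree(tree(Q,7),a) = tree(R,a).
Decompose tree/2: tree(Q,7) = R,  a = a.
Bind R := tree(Q,7); no other remaining equation mentions R.
Delete trivial equation a = a.
Decompose q/2: q(7,a) = q(7,a),  q(X2,d) = q(3,d).
Delete trivial equation q(7,a) = q(7,a).
Decompose q/2: X2 = 3,  d = d.
Bind X2 := 3; no other remaining equation mentions X2.
Delete trivial equation d = d.
Bind Q := a. Substituting into the earlier binding gives R := tree(a,7).
No equations remain and no clash or occurs-check failure arose, so a unifier exists.

YES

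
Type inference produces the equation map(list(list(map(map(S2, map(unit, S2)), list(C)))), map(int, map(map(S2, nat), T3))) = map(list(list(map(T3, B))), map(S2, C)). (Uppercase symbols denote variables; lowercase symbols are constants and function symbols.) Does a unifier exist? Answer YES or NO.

YES

Decompose map/2: list(list(map(map(S2, map(unit, S2)), list(C)))) = list(list(map(T3, B))),  map(int, map(map(S2, nat), T3)) = map(S2, C).
Decompose list/1: list(map(map(S2, map(unit, S2)), list(C))) = list(map(T3, B)).
Decompose list/1: map(map(S2, map(unit, S2)), list(C)) = map(T3, B).
Decompose map/2: map(S2, map(unit, S2)) = T3,  list(C) = B.
Bind T3 := map(S2, map(unit, S2)); substituting into the one remaining equation that mentions T3 gives: map(int, map(map(S2, nat), map(S2, map(unit, S2)))) = map(S2, C).
Bind B := list(C); no other remaining equation mentions B.
Decompose map/2: int = S2,  map(map(S2, nat), map(S2, map(unit, S2))) = C.
Bind S2 := int; substituting into the remaining equation gives: map(map(int, nat), map(int, map(unit, int))) = C. Substituting into the earlier binding gives T3 := map(int, map(unit, int)).
Bind C := map(map(int, nat), map(int, map(unit, int))). Substituting into the earlier binding gives B := list(map(map(int, nat), map(int, map(unit, int)))).
No equations remain and no clash or occurs-check failure arose, so a unifier exists.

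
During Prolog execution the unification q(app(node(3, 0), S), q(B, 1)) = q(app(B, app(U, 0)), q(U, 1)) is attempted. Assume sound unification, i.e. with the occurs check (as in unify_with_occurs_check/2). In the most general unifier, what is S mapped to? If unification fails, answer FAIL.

app(node(3, 0), 0)

Decompose q/2: app(node(3, 0), S) = app(B, app(U, 0)),  q(B, 1) = q(U, 1).
Decompose app/2: node(3, 0) = B,  S = app(U, 0).
Bind B := node(3, 0); substituting into the one remaining equation that mentions B gives: q(node(3, 0), 1) = q(U, 1).
Bind S := app(U, 0); no other remaining equation mentions S.
Decompose q/2: node(3, 0) = U,  1 = 1.
Bind U := node(3, 0); no other remaining equation mentions U. Substituting into the earlier binding gives S := app(node(3, 0), 0).
Delete trivial equation 1 = 1.
MGU = { B -> node(3, 0), S -> app(node(3, 0), 0), U -> node(3, 0) }, so S -> app(node(3, 0), 0).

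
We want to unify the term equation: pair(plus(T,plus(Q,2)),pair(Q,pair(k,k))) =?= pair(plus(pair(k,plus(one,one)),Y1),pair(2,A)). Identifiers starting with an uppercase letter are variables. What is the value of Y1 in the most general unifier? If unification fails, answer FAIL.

plus(2,2)

Decompose pair/2: plus(T,plus(Q,2)) =?= plus(pair(k,plus(one,one)),Y1),  pair(Q,pair(k,k)) =?= pair(2,A).
Decompose plus/2: T =?= pair(k,plus(one,one)),  plus(Q,2) =?= Y1.
Bind T := pair(k,plus(one,one)); no other remaining equation mentions T.
Bind Y1 := plus(Q,2); no other remaining equation mentions Y1.
Decompose pair/2: Q =?= 2,  pair(k,k) =?= A.
Bind Q := 2; no other remaining equation mentions Q. Substituting into the earlier binding gives Y1 := plus(2,2).
Bind A := pair(k,k).
MGU = { T ↦ pair(k,plus(one,one)), Y1 ↦ plus(2,2), Q ↦ 2, A ↦ pair(k,k) }, so Y1 ↦ plus(2,2).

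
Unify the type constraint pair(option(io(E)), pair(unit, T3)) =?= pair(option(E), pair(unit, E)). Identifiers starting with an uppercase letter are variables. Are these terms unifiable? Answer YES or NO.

Decompose pair/2: option(io(E)) =?= option(E),  pair(unit, T3) =?= pair(unit, E).
Decompose option/1: io(E) =?= E.
Occurs check fails: E occurs in io(E); the equation E =?= io(E) has no finite solution.

NO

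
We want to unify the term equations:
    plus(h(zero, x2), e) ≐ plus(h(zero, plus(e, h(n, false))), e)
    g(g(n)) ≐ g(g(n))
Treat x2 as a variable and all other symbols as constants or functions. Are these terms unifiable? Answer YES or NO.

Decompose plus/2: h(zero, x2) ≐ h(zero, plus(e, h(n, false))),  e ≐ e.
Decompose h/2: zero ≐ zero,  x2 ≐ plus(e, h(n, false)).
Delete trivial equation zero ≐ zero.
Bind x2 := plus(e, h(n, false)); no other remaining equation mentions x2.
Delete trivial equation e ≐ e.
Delete trivial equation g(g(n)) ≐ g(g(n)).
No equations remain and no clash or occurs-check failure arose, so a unifier exists.

YES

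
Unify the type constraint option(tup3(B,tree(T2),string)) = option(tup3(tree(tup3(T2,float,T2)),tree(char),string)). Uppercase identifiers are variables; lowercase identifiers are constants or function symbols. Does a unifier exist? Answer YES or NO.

YES

Decompose option/1: tup3(B,tree(T2),string) = tup3(tree(tup3(T2,float,T2)),tree(char),string).
Decompose tup3/3: B = tree(tup3(T2,float,T2)),  tree(T2) = tree(char),  string = string.
Bind B := tree(tup3(T2,float,T2)); no other remaining equation mentions B.
Decompose tree/1: T2 = char.
Bind T2 := char; no other remaining equation mentions T2. Substituting into the earlier binding gives B := tree(tup3(char,float,char)).
Delete trivial equation string = string.
No equations remain and no clash or occurs-check failure arose, so a unifier exists.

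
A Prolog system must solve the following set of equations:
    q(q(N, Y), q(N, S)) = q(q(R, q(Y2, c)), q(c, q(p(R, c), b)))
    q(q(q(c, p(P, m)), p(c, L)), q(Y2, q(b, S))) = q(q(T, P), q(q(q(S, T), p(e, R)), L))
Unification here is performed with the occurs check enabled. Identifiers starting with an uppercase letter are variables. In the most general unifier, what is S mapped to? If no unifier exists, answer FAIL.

q(p(c, c), b)

Decompose q/2: q(N, Y) = q(R, q(Y2, c)),  q(N, S) = q(c, q(p(R, c), b)).
Decompose q/2: N = R,  Y = q(Y2, c).
Bind N := R; substituting into the one remaining equation that mentions N gives: q(R, S) = q(c, q(p(R, c), b)).
Bind Y := q(Y2, c); no other remaining equation mentions Y.
Decompose q/2: R = c,  S = q(p(R, c), b).
Bind R := c; substituting into the remaining equations gives: S = q(p(c, c), b),  q(q(q(c, p(P, m)), p(c, L)), q(Y2, q(b, S))) = q(q(T, P), q(q(q(S, T), p(e, c)), L)). Substituting into the earlier binding gives N := c.
Bind S := q(p(c, c), b); substituting into the remaining equation gives: q(q(q(c, p(P, m)), p(c, L)), q(Y2, q(b, q(p(c, c), b)))) = q(q(T, P), q(q(q(q(p(c, c), b), T), p(e, c)), L)).
Decompose q/2: q(q(c, p(P, m)), p(c, L)) = q(T, P),  q(Y2, q(b, q(p(c, c), b))) = q(q(q(q(p(c, c), b), T), p(e, c)), L).
Decompose q/2: q(c, p(P, m)) = T,  p(c, L) = P.
Bind T := q(c, p(P, m)); substituting into the one remaining equation that mentions T gives: q(Y2, q(b, q(p(c, c), b))) = q(q(q(q(p(c, c), b), q(c, p(P, m))), p(e, c)), L).
Bind P := p(c, L); substituting into the remaining equation gives: q(Y2, q(b, q(p(c, c), b))) = q(q(q(q(p(c, c), b), q(c, p(p(c, L), m))), p(e, c)), L). Substituting into the earlier binding gives T := q(c, p(p(c, L), m)).
Decompose q/2: Y2 = q(q(q(p(c, c), b), q(c, p(p(c, L), m))), p(e, c)),  q(b, q(p(c, c), b)) = L.
Bind Y2 := q(q(q(p(c, c), b), q(c, p(p(c, L), m))), p(e, c)); no other remaining equation mentions Y2. Substituting into the earlier binding gives Y := q(q(q(q(p(c, c), b), q(c, p(p(c, L), m))), p(e, c)), c).
Bind L := q(b, q(p(c, c), b)). Substituting into the earlier bindings gives Y := q(q(q(q(p(c, c), b), q(c, p(p(c, q(b, q(p(c, c), b))), m))), p(e, c)), c), T := q(c, p(p(c, q(b, q(p(c, c), b))), m)), P := p(c, q(b, q(p(c, c), b))), Y2 := q(q(q(p(c, c), b), q(c, p(p(c, q(b, q(p(c, c), b))), m))), p(e, c)).
MGU = { N = c, Y = q(q(q(q(p(c, c), b), q(c, p(p(c, q(b, q(p(c, c), b))), m))), p(e, c)), c), R = c, S = q(p(c, c), b), T = q(c, p(p(c, q(b, q(p(c, c), b))), m)), P = p(c, q(b, q(p(c, c), b))), Y2 = q(q(q(p(c, c), b), q(c, p(p(c, q(b, q(p(c, c), b))), m))), p(e, c)), L = q(b, q(p(c, c), b)) }, so S = q(p(c, c), b).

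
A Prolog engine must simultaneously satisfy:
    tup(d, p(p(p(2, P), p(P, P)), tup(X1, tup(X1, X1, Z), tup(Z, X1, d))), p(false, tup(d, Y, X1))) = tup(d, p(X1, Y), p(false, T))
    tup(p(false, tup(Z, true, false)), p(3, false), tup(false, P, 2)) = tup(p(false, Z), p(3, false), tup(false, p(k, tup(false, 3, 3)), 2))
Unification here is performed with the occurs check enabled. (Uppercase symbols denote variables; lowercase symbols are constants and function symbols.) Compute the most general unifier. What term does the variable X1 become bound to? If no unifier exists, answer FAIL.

Decompose tup/3: d = d,  p(p(p(2, P), p(P, P)), tup(X1, tup(X1, X1, Z), tup(Z, X1, d))) = p(X1, Y),  p(false, tup(d, Y, X1)) = p(false, T).
Delete trivial equation d = d.
Decompose p/2: p(p(2, P), p(P, P)) = X1,  tup(X1, tup(X1, X1, Z), tup(Z, X1, d)) = Y.
Bind X1 := p(p(2, P), p(P, P)); substituting into the 2 remaining equations that mention X1 gives: tup(p(p(2, P), p(P, P)), tup(p(p(2, P), p(P, P)), p(p(2, P), p(P, P)), Z), tup(Z, p(p(2, P), p(P, P)), d)) = Y,  p(false, tup(d, Y, p(p(2, P), p(P, P)))) = p(false, T).
Bind Y := tup(p(p(2, P), p(P, P)), tup(p(p(2, P), p(P, P)), p(p(2, P), p(P, P)), Z), tup(Z, p(p(2, P), p(P, P)), d)); substituting into the one remaining equation that mentions Y gives: p(false, tup(d, tup(p(p(2, P), p(P, P)), tup(p(p(2, P), p(P, P)), p(p(2, P), p(P, P)), Z), tup(Z, p(p(2, P), p(P, P)), d)), p(p(2, P), p(P, P)))) = p(false, T).
Decompose p/2: false = false,  tup(d, tup(p(p(2, P), p(P, P)), tup(p(p(2, P), p(P, P)), p(p(2, P), p(P, P)), Z), tup(Z, p(p(2, P), p(P, P)), d)), p(p(2, P), p(P, P))) = T.
Delete trivial equation false = false.
Bind T := tup(d, tup(p(p(2, P), p(P, P)), tup(p(p(2, P), p(P, P)), p(p(2, P), p(P, P)), Z), tup(Z, p(p(2, P), p(P, P)), d)), p(p(2, P), p(P, P))); no other remaining equation mentions T.
Decompose tup/3: p(false, tup(Z, true, false)) = p(false, Z),  p(3, false) = p(3, false),  tup(false, P, 2) = tup(false, p(k, tup(false, 3, 3)), 2).
Decompose p/2: false = false,  tup(Z, true, false) = Z.
Delete trivial equation false = false.
Occurs check fails: Z occurs in tup(Z, true, false); the equation Z = tup(Z, true, false) has no finite solution.

FAIL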